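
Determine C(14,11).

364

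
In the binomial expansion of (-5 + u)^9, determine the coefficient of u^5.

The general term is C(9,j)·(-5)^j·(u)^(9-j); the u^5 term has j = 4.
C(9,4) = 126.
Coefficient = C(9,4) · (-5)^4 = 126 · 625 = 78750.

78750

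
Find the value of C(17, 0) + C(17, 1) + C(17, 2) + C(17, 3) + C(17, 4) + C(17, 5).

9402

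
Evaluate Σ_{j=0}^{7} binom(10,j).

1 + 10 + 45 + 120 + 210 + 252 + 210 + 120 = 968.

968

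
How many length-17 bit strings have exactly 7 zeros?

Choose the 7 positions: C(17,7) = 19448.

19448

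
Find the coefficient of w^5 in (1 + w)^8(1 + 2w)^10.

73360

Coefficient of w^5 = Σ_{j} C(8,j)·1^j·C(10,5-j)·2^(5-j) for j from 0 to 5.
= 8064 + 26880 + 26880 + 10080 + 1400 + 56 = 73360.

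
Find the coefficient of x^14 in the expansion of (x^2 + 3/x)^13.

General term: C(13,j)·(x^2)^j·(3/x)^(13-j), with x-exponent 2j − 1(13−j) = 3j − 13.
Set 3j − 13 = 14: j = 9.
C(13,9) = 715; 1^9 = 1; 3^4 = 81.
Coefficient = 715 · 1 · 81 = 57915.

57915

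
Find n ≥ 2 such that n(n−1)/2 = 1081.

n(n−1)/2 = 1081 ⇒ n(n−1) = 2162. Since 47·46 = 2162, n = 47.

47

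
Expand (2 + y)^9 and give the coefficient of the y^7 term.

144

The general term is C(9,j)·(2)^j·(y)^(9-j); the y^7 term has j = 2.
C(9,2) = 36.
Coefficient = C(9,2) · 2^2 = 36 · 4 = 144.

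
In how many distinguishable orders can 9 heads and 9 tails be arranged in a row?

Choose positions for the heads: C(18,9) = 48620.

48620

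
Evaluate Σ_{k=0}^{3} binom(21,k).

1562

1 + 21 + 210 + 1330 = 1562.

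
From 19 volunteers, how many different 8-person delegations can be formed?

This is C(19,8) = 75582.

75582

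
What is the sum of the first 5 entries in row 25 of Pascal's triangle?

1 + 25 + 300 + 2300 + 12650 = 15276.

15276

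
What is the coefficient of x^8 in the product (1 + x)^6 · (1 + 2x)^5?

Coefficient of x^8 = Σ_{j} C(6,j)·1^j·C(5,8-j)·2^(8-j) for j from 3 to 6.
= 640 + 1200 + 480 + 40 = 2360.

2360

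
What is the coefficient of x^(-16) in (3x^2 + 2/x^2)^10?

15360

General term: C(10,j)·(3x^2)^j·(2/x^2)^(10-j), with x-exponent 2j − 2(10−j) = 4j − 20.
Set 4j − 20 = -16: j = 1.
C(10,1) = 10; 3^1 = 3; 2^9 = 512.
Coefficient = 10 · 3 · 512 = 15360.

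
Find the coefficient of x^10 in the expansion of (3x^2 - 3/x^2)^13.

General term: C(13,j)·(3x^2)^j·(-3/x^2)^(13-j), with x-exponent 2j − 2(13−j) = 4j − 26.
Set 4j − 26 = 10: j = 9.
C(13,9) = 715; 3^9 = 19683; (-3)^4 = 81.
Coefficient = 715 · 19683 · 81 = 1139940945.

1139940945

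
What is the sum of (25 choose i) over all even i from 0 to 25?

16777216

Even-i terms of row 25 sum to 2^24 = 16777216.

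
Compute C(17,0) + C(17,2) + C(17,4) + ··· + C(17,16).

65536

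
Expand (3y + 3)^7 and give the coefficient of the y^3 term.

76545

The general term is C(7,j)·(3y)^j·(3)^(7-j); the y^3 term has j = 3.
C(7,3) = 35.
Coefficient = C(7,3) · 3^3 · 3^4 = 35 · 27 · 81 = 76545.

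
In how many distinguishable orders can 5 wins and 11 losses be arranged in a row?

4368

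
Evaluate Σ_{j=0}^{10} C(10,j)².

184756

Σ C(10,j)² is the coefficient of x^10 in (1+x)^10(1+x)^10 = (1+x)^20, i.e. C(20,10) = 184756.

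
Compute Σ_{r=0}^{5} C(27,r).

101584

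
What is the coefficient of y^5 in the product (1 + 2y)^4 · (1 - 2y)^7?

-448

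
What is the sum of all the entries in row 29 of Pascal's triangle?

Setting x = 1 in (1+x)^29 gives Σ C(29,r) = 2^29 = 536870912.

536870912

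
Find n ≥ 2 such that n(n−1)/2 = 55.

11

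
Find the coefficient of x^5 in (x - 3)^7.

189

The general term is C(7,j)·(x)^j·(-3)^(7-j); the x^5 term has j = 5.
C(7,5) = 21.
Coefficient = C(7,5) · (-3)^2 = 21 · 9 = 189.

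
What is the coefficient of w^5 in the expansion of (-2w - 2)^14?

32800768

The general term is C(14,j)·(-2w)^j·(-2)^(14-j); the w^5 term has j = 5.
C(14,5) = 2002.
Coefficient = C(14,5) · (-2)^5 · (-2)^9 = 2002 · (-32) · (-512) = 32800768.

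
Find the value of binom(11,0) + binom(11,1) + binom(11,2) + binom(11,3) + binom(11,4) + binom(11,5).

1 + 11 + 55 + 165 + 330 + 462 = 1024.

1024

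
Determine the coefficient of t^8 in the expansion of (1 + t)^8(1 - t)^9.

70

Coefficient of t^8 = Σ_{j} C(8,j)·1^j·C(9,8-j)·(-1)^(8-j) for j from 0 to 8.
= 9 + (-288) + 2352 + (-7056) + 8820 + (-4704) + 1008 + (-72) + 1 = 70.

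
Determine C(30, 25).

142506

C(30,25) = C(30,5) by symmetry.
C(30,5) = (30·29·28·27·26) / 5! = 17100720 / 120 = 142506.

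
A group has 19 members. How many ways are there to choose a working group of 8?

75582

This is C(19,8) = 75582.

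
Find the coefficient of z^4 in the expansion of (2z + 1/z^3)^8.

General term: C(8,j)·(2z)^j·(1/z^3)^(8-j), with z-exponent 1j − 3(8−j) = 4j − 24.
Set 4j − 24 = 4: j = 7.
C(8,7) = 8; 2^7 = 128; 1^1 = 1.
Coefficient = 8 · 128 · 1 = 1024.

1024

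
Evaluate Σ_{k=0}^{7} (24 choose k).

536155

1 + 24 + 276 + 2024 + 10626 + 42504 + 134596 + 346104 = 536155.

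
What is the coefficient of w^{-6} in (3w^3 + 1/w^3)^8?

General term: C(8,j)·(3w^3)^j·(1/w^3)^(8-j), with w-exponent 3j − 3(8−j) = 6j − 24.
Set 6j − 24 = -6: j = 3.
C(8,3) = 56; 3^3 = 27; 1^5 = 1.
Coefficient = 56 · 27 · 1 = 1512.

1512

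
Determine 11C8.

165

C(11,8) = C(11,3) by symmetry.
C(11,3) = (11·10·9) / 3! = 990 / 6 = 165.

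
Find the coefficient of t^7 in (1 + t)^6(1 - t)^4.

-8

Coefficient of t^7 = Σ_{j} C(6,j)·1^j·C(4,7-j)·(-1)^(7-j) for j from 3 to 6.
= 20 + (-60) + 36 + (-4) = -8.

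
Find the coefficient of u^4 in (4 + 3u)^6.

19440

The general term is C(6,j)·(4)^j·(3u)^(6-j); the u^4 term has j = 2.
C(6,2) = 15.
Coefficient = C(6,2) · 4^2 · 3^4 = 15 · 16 · 81 = 19440.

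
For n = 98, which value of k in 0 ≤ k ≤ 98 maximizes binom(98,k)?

49

C(98,k) is maximized at k = 98/2 = 49.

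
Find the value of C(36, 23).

2310789600

C(36,23) = C(36,13) by symmetry.
C(36,13) = (36·35·34·33·32·31·30·29·28·27·26·25·24) / 13! = 14389334903623680000 / 6227020800 = 2310789600.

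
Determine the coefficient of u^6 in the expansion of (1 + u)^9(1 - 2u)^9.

1176

Coefficient of u^6 = Σ_{j} C(9,j)·1^j·C(9,6-j)·(-2)^(6-j) for j from 0 to 6.
= 5376 + (-36288) + 72576 + (-56448) + 18144 + (-2268) + 84 = 1176.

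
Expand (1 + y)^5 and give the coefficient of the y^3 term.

The general term is C(5,j)·(1)^j·(y)^(5-j); the y^3 term has j = 2.
C(5,2) = 10.
Coefficient = C(5,2) = 10.

10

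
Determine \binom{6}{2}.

C(6,2) = (6·5) / 2! = 30 / 2 = 15.

15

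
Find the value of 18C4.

3060

C(18,4) = (18·17·16·15) / 4! = 73440 / 24 = 3060.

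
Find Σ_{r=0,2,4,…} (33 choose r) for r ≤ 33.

4294967296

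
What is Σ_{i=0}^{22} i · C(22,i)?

Differentiating (1+x)^22 and setting x=1: Σ i·C(22,i) = 22·2^21 = 46137344.

46137344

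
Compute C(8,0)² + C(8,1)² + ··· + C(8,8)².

12870

Σ C(8,j)² is the coefficient of x^8 in (1+x)^8(1+x)^8 = (1+x)^16, i.e. C(16,8) = 12870.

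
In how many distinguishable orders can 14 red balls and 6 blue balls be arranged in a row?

Choose positions for the red balls: C(20,14) = 38760.

38760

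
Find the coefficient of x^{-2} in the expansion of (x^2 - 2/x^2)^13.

General term: C(13,j)·(x^2)^j·(-2/x^2)^(13-j), with x-exponent 2j − 2(13−j) = 4j − 26.
Set 4j − 26 = -2: j = 6.
C(13,6) = 1716; 1^6 = 1; (-2)^7 = -128.
Coefficient = 1716 · 1 · (-128) = -219648.

-219648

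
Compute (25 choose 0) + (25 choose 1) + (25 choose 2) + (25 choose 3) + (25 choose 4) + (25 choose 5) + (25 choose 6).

1 + 25 + 300 + 2300 + 12650 + 53130 + 177100 = 245506.

245506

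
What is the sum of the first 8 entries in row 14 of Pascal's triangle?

9908

1 + 14 + 91 + 364 + 1001 + 2002 + 3003 + 3432 = 9908.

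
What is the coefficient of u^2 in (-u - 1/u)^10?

General term: C(10,j)·(-u)^j·(-1/u)^(10-j), with u-exponent 1j − 1(10−j) = 2j − 10.
Set 2j − 10 = 2: j = 6.
C(10,6) = 210; (-1)^6 = 1; (-1)^4 = 1.
Coefficient = 210 · 1 · 1 = 210.

210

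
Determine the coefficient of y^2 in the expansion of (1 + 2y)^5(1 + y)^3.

73

Coefficient of y^2 = Σ_{j} C(5,j)·2^j·C(3,2-j)·1^(2-j) for j from 0 to 2.
= 3 + 30 + 40 = 73.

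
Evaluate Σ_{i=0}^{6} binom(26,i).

313912

1 + 26 + 325 + 2600 + 14950 + 65780 + 230230 = 313912.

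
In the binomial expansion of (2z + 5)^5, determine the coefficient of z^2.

5000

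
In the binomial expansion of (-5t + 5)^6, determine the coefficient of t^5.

-93750

The general term is C(6,j)·(-5t)^j·(5)^(6-j); the t^5 term has j = 5.
C(6,5) = 6.
Coefficient = C(6,5) · (-5)^5 · 5^1 = 6 · (-3125) · 5 = -93750.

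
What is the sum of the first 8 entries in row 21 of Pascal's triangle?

198440

1 + 21 + 210 + 1330 + 5985 + 20349 + 54264 + 116280 = 198440.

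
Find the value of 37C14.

C(37,14) = (37·36·35·34·33·32·31·30·29·28·27·26·25·24) / 14! = 532405391434076160000 / 87178291200 = 6107086800.

6107086800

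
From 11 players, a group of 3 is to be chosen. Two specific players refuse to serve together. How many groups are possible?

156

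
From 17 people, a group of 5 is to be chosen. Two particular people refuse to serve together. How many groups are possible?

All 5-subsets: C(17,5) = 6188. Those containing both fixed elements: C(15,3) = 455.
6188 − 455 = 5733.

5733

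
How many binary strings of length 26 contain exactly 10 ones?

5311735

Choose the 10 positions: C(26,10) = 5311735.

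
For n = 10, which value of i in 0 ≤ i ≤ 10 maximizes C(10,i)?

C(10,i) is maximized at i = 10/2 = 5.

5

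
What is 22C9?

C(22,9) = (22·21·20·19·18·17·16·15·14) / 9! = 180503769600 / 362880 = 497420.

497420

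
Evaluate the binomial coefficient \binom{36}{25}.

C(36,25) = C(36,11) by symmetry.
C(36,11) = (36·35·34·33·32·31·30·29·28·27·26) / 11! = 23982224839372800 / 39916800 = 600805296.

600805296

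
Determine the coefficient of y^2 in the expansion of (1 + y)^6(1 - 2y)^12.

135

Coefficient of y^2 = Σ_{j} C(6,j)·1^j·C(12,2-j)·(-2)^(2-j) for j from 0 to 2.
= 264 + (-144) + 15 = 135.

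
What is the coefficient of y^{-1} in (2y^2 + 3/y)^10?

General term: C(10,j)·(2y^2)^j·(3/y)^(10-j), with y-exponent 2j − 1(10−j) = 3j − 10.
Set 3j − 10 = -1: j = 3.
C(10,3) = 120; 2^3 = 8; 3^7 = 2187.
Coefficient = 120 · 8 · 2187 = 2099520.

2099520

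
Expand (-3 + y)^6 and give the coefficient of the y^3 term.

The general term is C(6,j)·(-3)^j·(y)^(6-j); the y^3 term has j = 3.
C(6,3) = 20.
Coefficient = C(6,3) · (-3)^3 = 20 · (-27) = -540.

-540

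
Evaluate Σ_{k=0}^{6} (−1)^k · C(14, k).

The partial alternating sum Σ_{k=0}^{6} (−1)^k C(14,k) = (−1)^6 C(13,6) = 1716.

1716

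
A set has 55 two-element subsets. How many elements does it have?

n(n−1)/2 = 55 ⇒ n(n−1) = 110. Since 11·10 = 110, n = 11.

11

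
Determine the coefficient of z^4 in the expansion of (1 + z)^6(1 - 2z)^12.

855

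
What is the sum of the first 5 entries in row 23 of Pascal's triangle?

10903

1 + 23 + 253 + 1771 + 8855 = 10903.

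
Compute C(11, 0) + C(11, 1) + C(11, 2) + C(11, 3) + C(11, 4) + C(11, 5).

1024

1 + 11 + 55 + 165 + 330 + 462 = 1024.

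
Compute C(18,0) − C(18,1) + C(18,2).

136

The partial alternating sum Σ_{k=0}^{2} (−1)^k C(18,k) = (−1)^2 C(17,2) = 136.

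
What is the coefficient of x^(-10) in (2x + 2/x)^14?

1490944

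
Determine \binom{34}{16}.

2203961430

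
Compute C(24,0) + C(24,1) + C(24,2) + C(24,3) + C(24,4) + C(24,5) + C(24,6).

190051

1 + 24 + 276 + 2024 + 10626 + 42504 + 134596 = 190051.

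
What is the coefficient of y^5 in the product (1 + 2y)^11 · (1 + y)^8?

107900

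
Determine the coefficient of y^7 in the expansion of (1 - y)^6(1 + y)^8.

-40

Coefficient of y^7 = Σ_{j} C(6,j)·(-1)^j·C(8,7-j)·1^(7-j) for j from 0 to 6.
= 8 + (-168) + 840 + (-1400) + 840 + (-168) + 8 = -40.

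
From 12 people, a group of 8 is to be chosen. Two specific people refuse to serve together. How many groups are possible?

All 8-subsets: C(12,8) = 495. Those containing both fixed elements: C(10,6) = 210.
495 − 210 = 285.

285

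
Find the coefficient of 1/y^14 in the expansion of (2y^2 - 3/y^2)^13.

135104112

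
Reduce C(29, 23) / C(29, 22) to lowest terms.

7/23

C(n,k+1)/C(n,k) = (n−k)/(k+1) = (29−22)/(22+1) = 7/23.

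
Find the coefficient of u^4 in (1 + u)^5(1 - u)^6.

10

Coefficient of u^4 = Σ_{j} C(5,j)·1^j·C(6,4-j)·(-1)^(4-j) for j from 0 to 4.
= 15 + (-100) + 150 + (-60) + 5 = 10.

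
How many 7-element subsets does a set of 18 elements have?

31824

C(18,7) = (18·17·16·15·14·13·12) / 7! = 160392960 / 5040 = 31824.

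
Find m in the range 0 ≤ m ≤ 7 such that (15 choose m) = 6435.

7

C(15,m) increases on 0 ≤ m ≤ 7. C(15,6) = 5005 and C(15,7) = 6435, so m = 7.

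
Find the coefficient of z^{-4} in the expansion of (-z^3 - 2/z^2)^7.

-672

General term: C(7,j)·(-z^3)^j·(-2/z^2)^(7-j), with z-exponent 3j − 2(7−j) = 5j − 14.
Set 5j − 14 = -4: j = 2.
C(7,2) = 21; (-1)^2 = 1; (-2)^5 = -32.
Coefficient = 21 · 1 · (-32) = -672.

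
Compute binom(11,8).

C(11,8) = C(11,3) by symmetry.
C(11,3) = (11·10·9) / 3! = 990 / 6 = 165.

165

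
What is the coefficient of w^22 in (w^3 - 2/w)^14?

-64064

General term: C(14,j)·(w^3)^j·(-2/w)^(14-j), with w-exponent 3j − 1(14−j) = 4j − 14.
Set 4j − 14 = 22: j = 9.
C(14,9) = 2002; 1^9 = 1; (-2)^5 = -32.
Coefficient = 2002 · 1 · (-32) = -64064.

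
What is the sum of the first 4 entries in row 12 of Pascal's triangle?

1 + 12 + 66 + 220 = 299.

299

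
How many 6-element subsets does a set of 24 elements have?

134596

C(24,6) = (24·23·22·21·20·19) / 6! = 96909120 / 720 = 134596.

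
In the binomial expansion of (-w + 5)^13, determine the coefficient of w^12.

65

The general term is C(13,j)·(-w)^j·(5)^(13-j); the w^12 term has j = 12.
C(13,12) = 13.
Coefficient = C(13,12) · 5^1 = 13 · 5 = 65.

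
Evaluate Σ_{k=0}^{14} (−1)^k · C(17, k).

120

The partial alternating sum Σ_{k=0}^{14} (−1)^k C(17,k) = (−1)^14 C(16,14) = 120.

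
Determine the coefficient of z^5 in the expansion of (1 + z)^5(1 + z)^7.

(1 + z)^5(1 + z)^7 = (1 + z)^12, so the coefficient of z^5 is C(12,5)·1^5 = 792·1 = 792.

792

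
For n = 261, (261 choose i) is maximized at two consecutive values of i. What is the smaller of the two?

For odd n = 261, C(261,i) peaks at i = (n−1)/2 and (n+1)/2; the smaller is 130.

130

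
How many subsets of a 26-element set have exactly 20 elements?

Choose the 20 positions: C(26,20) = 230230.

230230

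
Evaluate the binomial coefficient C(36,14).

3796297200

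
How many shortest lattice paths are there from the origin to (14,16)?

145422675

Each path is a sequence of 30 steps with 14 rights: C(30,14) = 145422675.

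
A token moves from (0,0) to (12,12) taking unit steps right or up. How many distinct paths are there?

2704156

Each path is a sequence of 24 steps with 12 rights: C(24,12) = 2704156.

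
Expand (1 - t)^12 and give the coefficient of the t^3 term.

-220

The general term is C(12,j)·(1)^j·(-t)^(12-j); the t^3 term has j = 9.
C(12,9) = 220.
Coefficient = C(12,9) · (-1)^3 = 220 · (-1) = -220.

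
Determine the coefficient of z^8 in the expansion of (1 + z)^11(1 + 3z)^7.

2613270

Coefficient of z^8 = Σ_{j} C(11,j)·1^j·C(7,8-j)·3^(8-j) for j from 1 to 8.
= 24057 + 280665 + 841995 + 935550 + 436590 + 87318 + 6930 + 165 = 2613270.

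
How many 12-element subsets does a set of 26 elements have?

9657700

C(26,12) = (26·25·24·23·22·21·20·19·18·17·16·15) / 12! = 4626053752320000 / 479001600 = 9657700.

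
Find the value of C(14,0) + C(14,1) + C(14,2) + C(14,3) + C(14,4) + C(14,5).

3473

1 + 14 + 91 + 364 + 1001 + 2002 = 3473.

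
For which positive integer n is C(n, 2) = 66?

12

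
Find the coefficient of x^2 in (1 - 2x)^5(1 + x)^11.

-15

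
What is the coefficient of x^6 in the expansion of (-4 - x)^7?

The general term is C(7,j)·(-4)^j·(-x)^(7-j); the x^6 term has j = 1.
C(7,1) = 7.
Coefficient = C(7,1) · (-4)^1 = 7 · (-4) = -28.

-28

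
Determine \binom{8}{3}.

56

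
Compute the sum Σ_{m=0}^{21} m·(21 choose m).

Since m·C(21,m) = 21·C(20,m−1), the sum is 21·2^20 = 21·1048576 = 22020096.

22020096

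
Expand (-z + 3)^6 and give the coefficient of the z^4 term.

The general term is C(6,j)·(-z)^j·(3)^(6-j); the z^4 term has j = 4.
C(6,4) = 15.
Coefficient = C(6,4) · 3^2 = 15 · 9 = 135.

135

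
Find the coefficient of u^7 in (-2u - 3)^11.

The general term is C(11,j)·(-2u)^j·(-3)^(11-j); the u^7 term has j = 7.
C(11,7) = 330.
Coefficient = C(11,7) · (-2)^7 · (-3)^4 = 330 · (-128) · 81 = -3421440.

-3421440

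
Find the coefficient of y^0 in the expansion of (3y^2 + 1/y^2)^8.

General term: C(8,j)·(3y^2)^j·(1/y^2)^(8-j), with y-exponent 2j − 2(8−j) = 4j − 16.
Set 4j − 16 = 0: j = 4.
C(8,4) = 70; 3^4 = 81; 1^4 = 1.
Coefficient = 70 · 81 · 1 = 5670.

5670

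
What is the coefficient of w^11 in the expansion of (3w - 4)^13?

221079456

The general term is C(13,j)·(3w)^j·(-4)^(13-j); the w^11 term has j = 11.
C(13,11) = 78.
Coefficient = C(13,11) · 3^11 · (-4)^2 = 78 · 177147 · 16 = 221079456.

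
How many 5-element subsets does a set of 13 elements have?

1287

C(13,5) = (13·12·11·10·9) / 5! = 154440 / 120 = 1287.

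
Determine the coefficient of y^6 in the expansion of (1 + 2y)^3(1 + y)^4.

Coefficient of y^6 = Σ_{j} C(3,j)·2^j·C(4,6-j)·1^(6-j) for j from 2 to 3.
= 12 + 32 = 44.

44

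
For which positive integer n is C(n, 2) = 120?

16

n(n−1)/2 = 120 ⇒ n(n−1) = 240. Since 16·15 = 240, n = 16.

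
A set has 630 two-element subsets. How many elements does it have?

n(n−1)/2 = 630 ⇒ n(n−1) = 1260. Since 36·35 = 1260, n = 36.

36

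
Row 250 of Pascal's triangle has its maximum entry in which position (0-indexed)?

C(250,r) is maximized at r = 250/2 = 125.

125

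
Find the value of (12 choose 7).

C(12,7) = C(12,5) by symmetry.
C(12,5) = (12·11·10·9·8) / 5! = 95040 / 120 = 792.

792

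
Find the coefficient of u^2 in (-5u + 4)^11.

360448000

The general term is C(11,j)·(-5u)^j·(4)^(11-j); the u^2 term has j = 2.
C(11,2) = 55.
Coefficient = C(11,2) · (-5)^2 · 4^9 = 55 · 25 · 262144 = 360448000.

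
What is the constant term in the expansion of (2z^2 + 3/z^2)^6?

General term: C(6,j)·(2z^2)^j·(3/z^2)^(6-j), with z-exponent 2j − 2(6−j) = 4j − 12.
Set 4j − 12 = 0: j = 3.
C(6,3) = 20; 2^3 = 8; 3^3 = 27.
Coefficient = 20 · 8 · 27 = 4320.

4320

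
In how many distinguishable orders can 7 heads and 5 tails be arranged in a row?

Choose positions for the heads: C(12,7) = 792.

792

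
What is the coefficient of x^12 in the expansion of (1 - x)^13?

The general term is C(13,j)·(1)^j·(-x)^(13-j); the x^12 term has j = 1.
C(13,1) = 13.
Coefficient = C(13,1) = 13.

13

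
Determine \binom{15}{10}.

3003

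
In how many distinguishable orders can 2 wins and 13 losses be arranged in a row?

105

Choose positions for the wins: C(15,2) = 105.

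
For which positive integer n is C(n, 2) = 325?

n(n−1)/2 = 325 ⇒ n(n−1) = 650. Since 26·25 = 650, n = 26.

26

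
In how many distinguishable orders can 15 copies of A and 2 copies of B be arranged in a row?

Choose positions for the A's: C(17,15) = 136.

136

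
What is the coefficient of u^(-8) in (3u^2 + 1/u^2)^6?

18

General term: C(6,j)·(3u^2)^j·(1/u^2)^(6-j), with u-exponent 2j − 2(6−j) = 4j − 12.
Set 4j − 12 = -8: j = 1.
C(6,1) = 6; 3^1 = 3; 1^5 = 1.
Coefficient = 6 · 3 · 1 = 18.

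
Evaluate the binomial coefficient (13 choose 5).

C(13,5) = (13·12·11·10·9) / 5! = 154440 / 120 = 1287.

1287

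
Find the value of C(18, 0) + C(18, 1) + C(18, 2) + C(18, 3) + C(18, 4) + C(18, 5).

12616

1 + 18 + 153 + 816 + 3060 + 8568 = 12616.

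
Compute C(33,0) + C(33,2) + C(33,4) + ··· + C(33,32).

Half of (1+1)^33 + (1−1)^33 gives the even-index sum: 2^32 = 4294967296.

4294967296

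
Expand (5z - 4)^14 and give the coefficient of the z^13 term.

The general term is C(14,j)·(5z)^j·(-4)^(14-j); the z^13 term has j = 13.
C(14,13) = 14.
Coefficient = C(14,13) · 5^13 · (-4)^1 = 14 · 1220703125 · (-4) = -68359375000.

-68359375000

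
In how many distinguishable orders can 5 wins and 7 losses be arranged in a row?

Choose positions for the wins: C(12,5) = 792.

792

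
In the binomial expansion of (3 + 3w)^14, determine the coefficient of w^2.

435250179

The general term is C(14,j)·(3)^j·(3w)^(14-j); the w^2 term has j = 12.
C(14,12) = 91.
Coefficient = C(14,12) · 3^12 · 3^2 = 91 · 531441 · 9 = 435250179.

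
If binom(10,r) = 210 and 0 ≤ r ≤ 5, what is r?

C(10,r) increases on 0 ≤ r ≤ 5. C(10,3) = 120 and C(10,4) = 210, so r = 4.

4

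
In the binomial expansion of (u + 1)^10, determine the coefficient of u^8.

45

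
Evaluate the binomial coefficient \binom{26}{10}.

5311735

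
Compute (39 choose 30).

211915132

C(39,30) = C(39,9) by symmetry.
C(39,9) = (39·38·37·36·35·34·33·32·31) / 9! = 76899763100160 / 362880 = 211915132.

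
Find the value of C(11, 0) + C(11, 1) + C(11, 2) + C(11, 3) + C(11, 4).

562

1 + 11 + 55 + 165 + 330 = 562.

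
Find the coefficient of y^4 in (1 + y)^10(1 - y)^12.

Coefficient of y^4 = Σ_{j} C(10,j)·1^j·C(12,4-j)·(-1)^(4-j) for j from 0 to 4.
= 495 + (-2200) + 2970 + (-1440) + 210 = 35.

35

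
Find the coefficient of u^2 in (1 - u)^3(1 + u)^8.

7

Coefficient of u^2 = Σ_{j} C(3,j)·(-1)^j·C(8,2-j)·1^(2-j) for j from 0 to 2.
= 28 + (-24) + 3 = 7.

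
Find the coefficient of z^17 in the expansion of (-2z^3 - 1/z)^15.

General term: C(15,j)·(-2z^3)^j·(-1/z)^(15-j), with z-exponent 3j − 1(15−j) = 4j − 15.
Set 4j − 15 = 17: j = 8.
C(15,8) = 6435; (-2)^8 = 256; (-1)^7 = -1.
Coefficient = 6435 · 256 · (-1) = -1647360.

-1647360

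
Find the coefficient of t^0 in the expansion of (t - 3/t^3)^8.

General term: C(8,j)·(t)^j·(-3/t^3)^(8-j), with t-exponent 1j − 3(8−j) = 4j − 24.
Set 4j − 24 = 0: j = 6.
C(8,6) = 28; 1^6 = 1; (-3)^2 = 9.
Coefficient = 28 · 1 · 9 = 252.

252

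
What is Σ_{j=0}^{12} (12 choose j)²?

Σ C(12,j)² is the coefficient of x^12 in (1+x)^12(1+x)^12 = (1+x)^24, i.e. C(24,12) = 2704156.

2704156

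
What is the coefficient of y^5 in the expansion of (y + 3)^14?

39405366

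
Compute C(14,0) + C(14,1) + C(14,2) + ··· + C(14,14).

16384

The entries of row 14 sum to 2^14 = 16384.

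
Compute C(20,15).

15504

C(20,15) = C(20,5) by symmetry.
C(20,5) = (20·19·18·17·16) / 5! = 1860480 / 120 = 15504.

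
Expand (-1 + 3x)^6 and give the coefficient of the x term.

The general term is C(6,j)·(-1)^j·(3x)^(6-j); the x^1 term has j = 5.
C(6,5) = 6.
Coefficient = C(6,5) · (-1)^5 · 3^1 = 6 · (-1) · 3 = -18.

-18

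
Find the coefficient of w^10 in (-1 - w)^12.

66

The general term is C(12,j)·(-1)^j·(-w)^(12-j); the w^10 term has j = 2.
C(12,2) = 66.
Coefficient = C(12,2) = 66.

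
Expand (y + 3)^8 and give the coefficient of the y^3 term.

The general term is C(8,j)·(y)^j·(3)^(8-j); the y^3 term has j = 3.
C(8,3) = 56.
Coefficient = C(8,3) · 3^5 = 56 · 243 = 13608.

13608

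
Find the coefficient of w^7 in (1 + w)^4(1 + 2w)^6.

2528

Coefficient of w^7 = Σ_{j} C(4,j)·1^j·C(6,7-j)·2^(7-j) for j from 1 to 4.
= 256 + 1152 + 960 + 160 = 2528.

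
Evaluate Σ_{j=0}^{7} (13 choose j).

5812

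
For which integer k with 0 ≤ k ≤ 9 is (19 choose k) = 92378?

C(19,k) increases on 0 ≤ k ≤ 9. C(19,8) = 75582 and C(19,9) = 92378, so k = 9.

9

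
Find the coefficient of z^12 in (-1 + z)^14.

91

The general term is C(14,j)·(-1)^j·(z)^(14-j); the z^12 term has j = 2.
C(14,2) = 91.
Coefficient = C(14,2) = 91.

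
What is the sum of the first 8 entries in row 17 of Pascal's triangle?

1 + 17 + 136 + 680 + 2380 + 6188 + 12376 + 19448 = 41226.

41226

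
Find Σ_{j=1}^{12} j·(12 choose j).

24576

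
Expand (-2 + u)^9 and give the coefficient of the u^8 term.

The general term is C(9,j)·(-2)^j·(u)^(9-j); the u^8 term has j = 1.
C(9,1) = 9.
Coefficient = C(9,1) · (-2)^1 = 9 · (-2) = -18.

-18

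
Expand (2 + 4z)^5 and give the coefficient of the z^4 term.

2560

The general term is C(5,j)·(2)^j·(4z)^(5-j); the z^4 term has j = 1.
C(5,1) = 5.
Coefficient = C(5,1) · 2^1 · 4^4 = 5 · 2 · 256 = 2560.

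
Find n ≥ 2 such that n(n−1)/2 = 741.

n(n−1)/2 = 741 ⇒ n(n−1) = 1482. Since 39·38 = 1482, n = 39.

39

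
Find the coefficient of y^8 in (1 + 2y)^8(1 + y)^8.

265729

Coefficient of y^8 = Σ_{j} C(8,j)·2^j·C(8,8-j)·1^(8-j) for j from 0 to 8.
= 1 + 128 + 3136 + 25088 + 78400 + 100352 + 50176 + 8192 + 256 = 265729.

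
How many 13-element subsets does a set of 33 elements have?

573166440

C(33,13) = (33·32·31·30·29·28·27·26·25·24·23·22·21) / 13! = 3569119343741952000 / 6227020800 = 573166440.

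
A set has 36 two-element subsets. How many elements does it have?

9

n(n−1)/2 = 36 ⇒ n(n−1) = 72. Since 9·8 = 72, n = 9.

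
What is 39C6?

3262623

C(39,6) = (39·38·37·36·35·34) / 6! = 2349088560 / 720 = 3262623.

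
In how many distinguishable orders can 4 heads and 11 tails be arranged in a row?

Choose positions for the heads: C(15,4) = 1365.

1365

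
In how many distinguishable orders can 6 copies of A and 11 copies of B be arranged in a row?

12376

Choose positions for the A's: C(17,6) = 12376.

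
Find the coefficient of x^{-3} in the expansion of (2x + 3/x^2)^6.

4320

General term: C(6,j)·(2x)^j·(3/x^2)^(6-j), with x-exponent 1j − 2(6−j) = 3j − 12.
Set 3j − 12 = -3: j = 3.
C(6,3) = 20; 2^3 = 8; 3^3 = 27.
Coefficient = 20 · 8 · 27 = 4320.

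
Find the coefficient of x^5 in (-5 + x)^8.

-7000

The general term is C(8,j)·(-5)^j·(x)^(8-j); the x^5 term has j = 3.
C(8,3) = 56.
Coefficient = C(8,3) · (-5)^3 = 56 · (-125) = -7000.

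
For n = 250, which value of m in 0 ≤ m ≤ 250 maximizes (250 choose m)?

C(250,m) is maximized at m = 250/2 = 125.

125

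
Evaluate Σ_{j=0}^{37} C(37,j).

Setting x = 1 in (1+x)^37 gives Σ C(37,j) = 2^37 = 137438953472.

137438953472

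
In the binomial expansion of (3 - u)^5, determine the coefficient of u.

The general term is C(5,j)·(3)^j·(-u)^(5-j); the u^1 term has j = 4.
C(5,4) = 5.
Coefficient = C(5,4) · 3^4 · (-1)^1 = 5 · 81 · (-1) = -405.

-405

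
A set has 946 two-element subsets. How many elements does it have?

n(n−1)/2 = 946 ⇒ n(n−1) = 1892. Since 44·43 = 1892, n = 44.

44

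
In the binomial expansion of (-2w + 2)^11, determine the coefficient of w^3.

-337920

The general term is C(11,j)·(-2w)^j·(2)^(11-j); the w^3 term has j = 3.
C(11,3) = 165.
Coefficient = C(11,3) · (-2)^3 · 2^8 = 165 · (-8) · 256 = -337920.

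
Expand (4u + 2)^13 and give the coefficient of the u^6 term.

899678208

The general term is C(13,j)·(4u)^j·(2)^(13-j); the u^6 term has j = 6.
C(13,6) = 1716.
Coefficient = C(13,6) · 4^6 · 2^7 = 1716 · 4096 · 128 = 899678208.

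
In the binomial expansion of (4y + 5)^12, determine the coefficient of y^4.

49500000000

The general term is C(12,j)·(4y)^j·(5)^(12-j); the y^4 term has j = 4.
C(12,4) = 495.
Coefficient = C(12,4) · 4^4 · 5^8 = 495 · 256 · 390625 = 49500000000.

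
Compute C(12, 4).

C(12,4) = (12·11·10·9) / 4! = 11880 / 24 = 495.

495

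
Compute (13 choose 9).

C(13,9) = C(13,4) by symmetry.
C(13,4) = (13·12·11·10) / 4! = 17160 / 24 = 715.

715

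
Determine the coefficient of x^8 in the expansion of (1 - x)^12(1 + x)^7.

-210

Coefficient of x^8 = Σ_{j} C(12,j)·(-1)^j·C(7,8-j)·1^(8-j) for j from 1 to 8.
= (-12) + 462 + (-4620) + 17325 + (-27720) + 19404 + (-5544) + 495 = -210.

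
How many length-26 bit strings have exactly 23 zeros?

Choose the 23 positions: C(26,23) = 2600.

2600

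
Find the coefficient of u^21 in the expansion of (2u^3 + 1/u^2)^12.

112640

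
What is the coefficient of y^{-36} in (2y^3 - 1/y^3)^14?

-28

General term: C(14,j)·(2y^3)^j·(-1/y^3)^(14-j), with y-exponent 3j − 3(14−j) = 6j − 42.
Set 6j − 42 = -36: j = 1.
C(14,1) = 14; 2^1 = 2; (-1)^13 = -1.
Coefficient = 14 · 2 · (-1) = -28.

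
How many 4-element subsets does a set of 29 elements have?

23751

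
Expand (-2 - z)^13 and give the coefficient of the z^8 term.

The general term is C(13,j)·(-2)^j·(-z)^(13-j); the z^8 term has j = 5.
C(13,5) = 1287.
Coefficient = C(13,5) · (-2)^5 = 1287 · (-32) = -41184.

-41184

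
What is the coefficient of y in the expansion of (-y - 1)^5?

The general term is C(5,j)·(-y)^j·(-1)^(5-j); the y^1 term has j = 1.
C(5,1) = 5.
Coefficient = C(5,1) · (-1)^1 = 5 · (-1) = -5.

-5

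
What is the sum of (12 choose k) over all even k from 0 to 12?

2048

Half of (1+1)^12 + (1−1)^12 gives the even-index sum: 2^11 = 2048.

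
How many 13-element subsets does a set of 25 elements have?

5200300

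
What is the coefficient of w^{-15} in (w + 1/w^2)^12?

General term: C(12,j)·(w)^j·(1/w^2)^(12-j), with w-exponent 1j − 2(12−j) = 3j − 24.
Set 3j − 24 = -15: j = 3.
C(12,3) = 220; 1^3 = 1; 1^9 = 1.
Coefficient = 220 · 1 · 1 = 220.

220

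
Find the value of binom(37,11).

C(37,11) = (37·36·35·34·33·32·31·30·29·28·27) / 11! = 34128550732953600 / 39916800 = 854992152.

854992152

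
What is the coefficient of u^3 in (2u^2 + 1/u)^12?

25344

General term: C(12,j)·(2u^2)^j·(1/u)^(12-j), with u-exponent 2j − 1(12−j) = 3j − 12.
Set 3j − 12 = 3: j = 5.
C(12,5) = 792; 2^5 = 32; 1^7 = 1.
Coefficient = 792 · 32 · 1 = 25344.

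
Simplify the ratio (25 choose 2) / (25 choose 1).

C(n,k+1)/C(n,k) = (n−k)/(k+1) = (25−1)/(1+1) = 24/2 = 12.

12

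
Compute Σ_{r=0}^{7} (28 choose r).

1 + 28 + 378 + 3276 + 20475 + 98280 + 376740 + 1184040 = 1683218.

1683218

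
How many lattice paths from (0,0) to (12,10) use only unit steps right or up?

Each path is a sequence of 22 steps with 12 rights: C(22,12) = 646646.

646646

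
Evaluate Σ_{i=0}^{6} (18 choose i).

1 + 18 + 153 + 816 + 3060 + 8568 + 18564 = 31180.

31180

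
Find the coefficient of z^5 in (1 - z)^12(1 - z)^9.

-20349

(1 - z)^12(1 - z)^9 = (1 - z)^21, so the coefficient of z^5 is C(21,5)·(-1)^5 = 20349·-1 = -20349.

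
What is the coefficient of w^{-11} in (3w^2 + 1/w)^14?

42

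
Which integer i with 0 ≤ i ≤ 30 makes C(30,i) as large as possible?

15

C(30,i) is maximized at i = 30/2 = 15.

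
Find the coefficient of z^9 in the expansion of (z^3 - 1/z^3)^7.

21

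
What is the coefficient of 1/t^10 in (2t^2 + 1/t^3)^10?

General term: C(10,j)·(2t^2)^j·(1/t^3)^(10-j), with t-exponent 2j − 3(10−j) = 5j − 30.
Set 5j − 30 = -10: j = 4.
C(10,4) = 210; 2^4 = 16; 1^6 = 1.
Coefficient = 210 · 16 · 1 = 3360.

3360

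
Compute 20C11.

C(20,11) = C(20,9) by symmetry.
C(20,9) = (20·19·18·17·16·15·14·13·12) / 9! = 60949324800 / 362880 = 167960.

167960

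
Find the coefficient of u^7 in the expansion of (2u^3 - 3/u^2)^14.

-960740352

General term: C(14,j)·(2u^3)^j·(-3/u^2)^(14-j), with u-exponent 3j − 2(14−j) = 5j − 28.
Set 5j − 28 = 7: j = 7.
C(14,7) = 3432; 2^7 = 128; (-3)^7 = -2187.
Coefficient = 3432 · 128 · (-2187) = -960740352.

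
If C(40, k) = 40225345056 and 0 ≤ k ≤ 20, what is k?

C(40,k) increases on 0 ≤ k ≤ 20. C(40,14) = 23206929840 and C(40,15) = 40225345056, so k = 15.

15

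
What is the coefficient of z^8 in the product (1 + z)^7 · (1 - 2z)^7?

-714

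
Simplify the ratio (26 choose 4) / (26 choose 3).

23/4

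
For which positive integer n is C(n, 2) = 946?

n(n−1)/2 = 946 ⇒ n(n−1) = 1892. Since 44·43 = 1892, n = 44.

44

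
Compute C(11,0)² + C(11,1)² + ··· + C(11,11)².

705432

By Vandermonde's identity, Σ C(11,k)² = C(22,11) = 705432.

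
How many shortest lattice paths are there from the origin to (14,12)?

9657700

Each path is a sequence of 26 steps with 14 rights: C(26,14) = 9657700.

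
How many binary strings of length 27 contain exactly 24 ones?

Choose the 24 positions: C(27,24) = 2925.

2925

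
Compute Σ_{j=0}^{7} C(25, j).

1 + 25 + 300 + 2300 + 12650 + 53130 + 177100 + 480700 = 726206.

726206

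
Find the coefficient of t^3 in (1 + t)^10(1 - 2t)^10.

60

Coefficient of t^3 = Σ_{j} C(10,j)·1^j·C(10,3-j)·(-2)^(3-j) for j from 0 to 3.
= (-960) + 1800 + (-900) + 120 = 60.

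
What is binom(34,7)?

5379616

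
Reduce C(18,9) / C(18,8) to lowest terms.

C(n,k+1)/C(n,k) = (n−k)/(k+1) = (18−8)/(8+1) = 10/9.

10/9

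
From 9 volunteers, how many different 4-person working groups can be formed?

126

This is C(9,4) = 126.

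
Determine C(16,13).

560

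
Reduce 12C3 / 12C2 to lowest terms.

10/3

C(n,k+1)/C(n,k) = (n−k)/(k+1) = (12−2)/(2+1) = 10/3.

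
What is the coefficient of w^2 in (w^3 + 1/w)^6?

15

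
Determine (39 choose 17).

51021117810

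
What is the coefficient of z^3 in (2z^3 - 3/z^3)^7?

-15120

General term: C(7,j)·(2z^3)^j·(-3/z^3)^(7-j), with z-exponent 3j − 3(7−j) = 6j − 21.
Set 6j − 21 = 3: j = 4.
C(7,4) = 35; 2^4 = 16; (-3)^3 = -27.
Coefficient = 35 · 16 · (-27) = -15120.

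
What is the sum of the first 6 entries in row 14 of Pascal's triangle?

3473

1 + 14 + 91 + 364 + 1001 + 2002 = 3473.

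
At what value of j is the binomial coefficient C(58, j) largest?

29

C(58,j) is maximized at j = 58/2 = 29.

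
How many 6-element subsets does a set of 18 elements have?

C(18,6) = (18·17·16·15·14·13) / 6! = 13366080 / 720 = 18564.

18564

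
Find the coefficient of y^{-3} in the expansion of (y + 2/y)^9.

General term: C(9,j)·(y)^j·(2/y)^(9-j), with y-exponent 1j − 1(9−j) = 2j − 9.
Set 2j − 9 = -3: j = 3.
C(9,3) = 84; 1^3 = 1; 2^6 = 64.
Coefficient = 84 · 1 · 64 = 5376.

5376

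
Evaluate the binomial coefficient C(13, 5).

C(13,5) = (13·12·11·10·9) / 5! = 154440 / 120 = 1287.

1287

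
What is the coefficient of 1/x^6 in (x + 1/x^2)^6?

General term: C(6,j)·(x)^j·(1/x^2)^(6-j), with x-exponent 1j − 2(6−j) = 3j − 12.
Set 3j − 12 = -6: j = 2.
C(6,2) = 15; 1^2 = 1; 1^4 = 1.
Coefficient = 15 · 1 · 1 = 15.

15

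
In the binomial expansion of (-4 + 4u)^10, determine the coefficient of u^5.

-264241152

The general term is C(10,j)·(-4)^j·(4u)^(10-j); the u^5 term has j = 5.
C(10,5) = 252.
Coefficient = C(10,5) · (-4)^5 · 4^5 = 252 · (-1024) · 1024 = -264241152.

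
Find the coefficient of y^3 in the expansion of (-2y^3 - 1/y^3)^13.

-219648

General term: C(13,j)·(-2y^3)^j·(-1/y^3)^(13-j), with y-exponent 3j − 3(13−j) = 6j − 39.
Set 6j − 39 = 3: j = 7.
C(13,7) = 1716; (-2)^7 = -128; (-1)^6 = 1.
Coefficient = 1716 · (-128) · 1 = -219648.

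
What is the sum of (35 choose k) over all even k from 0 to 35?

17179869184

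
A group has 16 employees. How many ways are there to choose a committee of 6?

This is C(16,6) = 8008.

8008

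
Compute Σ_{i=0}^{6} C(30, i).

1 + 30 + 435 + 4060 + 27405 + 142506 + 593775 = 768212.

768212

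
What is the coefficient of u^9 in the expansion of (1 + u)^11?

55

The general term is C(11,j)·(1)^j·(u)^(11-j); the u^9 term has j = 2.
C(11,2) = 55.
Coefficient = C(11,2) = 55.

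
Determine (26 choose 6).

C(26,6) = (26·25·24·23·22·21) / 6! = 165765600 / 720 = 230230.

230230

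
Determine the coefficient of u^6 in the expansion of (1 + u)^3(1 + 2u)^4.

Coefficient of u^6 = Σ_{j} C(3,j)·1^j·C(4,6-j)·2^(6-j) for j from 2 to 3.
= 48 + 32 = 80.

80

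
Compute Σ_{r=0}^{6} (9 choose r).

466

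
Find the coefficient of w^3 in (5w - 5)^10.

The general term is C(10,j)·(5w)^j·(-5)^(10-j); the w^3 term has j = 3.
C(10,3) = 120.
Coefficient = C(10,3) · 5^3 · (-5)^7 = 120 · 125 · (-78125) = -1171875000.

-1171875000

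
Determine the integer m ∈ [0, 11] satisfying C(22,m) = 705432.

11

C(22,m) increases on 0 ≤ m ≤ 11. C(22,10) = 646646 and C(22,11) = 705432, so m = 11.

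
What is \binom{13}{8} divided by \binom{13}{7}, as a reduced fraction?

3/4

C(n,k+1)/C(n,k) = (n−k)/(k+1) = (13−7)/(7+1) = 6/8 = 3/4.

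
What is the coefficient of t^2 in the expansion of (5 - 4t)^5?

The general term is C(5,j)·(5)^j·(-4t)^(5-j); the t^2 term has j = 3.
C(5,3) = 10.
Coefficient = C(5,3) · 5^3 · (-4)^2 = 10 · 125 · 16 = 20000.

20000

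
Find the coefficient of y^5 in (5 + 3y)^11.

The general term is C(11,j)·(5)^j·(3y)^(11-j); the y^5 term has j = 6.
C(11,6) = 462.
Coefficient = C(11,6) · 5^6 · 3^5 = 462 · 15625 · 243 = 1754156250.

1754156250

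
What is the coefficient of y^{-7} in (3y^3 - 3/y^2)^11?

29229255

General term: C(11,j)·(3y^3)^j·(-3/y^2)^(11-j), with y-exponent 3j − 2(11−j) = 5j − 22.
Set 5j − 22 = -7: j = 3.
C(11,3) = 165; 3^3 = 27; (-3)^8 = 6561.
Coefficient = 165 · 27 · 6561 = 29229255.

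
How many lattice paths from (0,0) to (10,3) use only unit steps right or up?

286

Each path is a sequence of 13 steps with 10 rights: C(13,10) = 286.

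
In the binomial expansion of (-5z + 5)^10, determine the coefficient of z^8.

439453125

The general term is C(10,j)·(-5z)^j·(5)^(10-j); the z^8 term has j = 8.
C(10,8) = 45.
Coefficient = C(10,8) · (-5)^8 · 5^2 = 45 · 390625 · 25 = 439453125.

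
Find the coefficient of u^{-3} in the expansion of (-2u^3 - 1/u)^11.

General term: C(11,j)·(-2u^3)^j·(-1/u)^(11-j), with u-exponent 3j − 1(11−j) = 4j − 11.
Set 4j − 11 = -3: j = 2.
C(11,2) = 55; (-2)^2 = 4; (-1)^9 = -1.
Coefficient = 55 · 4 · (-1) = -220.

-220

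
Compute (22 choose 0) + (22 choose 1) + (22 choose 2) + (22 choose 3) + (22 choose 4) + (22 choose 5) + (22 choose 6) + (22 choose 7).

280600

1 + 22 + 231 + 1540 + 7315 + 26334 + 74613 + 170544 = 280600.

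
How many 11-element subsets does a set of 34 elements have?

286097760

C(34,11) = (34·33·32·31·30·29·28·27·26·25·24) / 11! = 11420107066368000 / 39916800 = 286097760.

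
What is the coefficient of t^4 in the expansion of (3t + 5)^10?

The general term is C(10,j)·(3t)^j·(5)^(10-j); the t^4 term has j = 4.
C(10,4) = 210.
Coefficient = C(10,4) · 3^4 · 5^6 = 210 · 81 · 15625 = 265781250.

265781250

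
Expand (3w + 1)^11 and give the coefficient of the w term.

33

The general term is C(11,j)·(3w)^j·(1)^(11-j); the w^1 term has j = 1.
C(11,1) = 11.
Coefficient = C(11,1) · 3^1 = 11 · 3 = 33.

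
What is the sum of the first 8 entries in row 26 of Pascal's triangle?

971712

1 + 26 + 325 + 2600 + 14950 + 65780 + 230230 + 657800 = 971712.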